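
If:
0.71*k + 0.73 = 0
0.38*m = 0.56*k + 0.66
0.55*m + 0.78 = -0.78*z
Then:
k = -1.03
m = 0.22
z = -1.16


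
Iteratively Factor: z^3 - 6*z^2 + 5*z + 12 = (z + 1)*(z^2 - 7*z + 12) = (z - 3)*(z + 1)*(z - 4)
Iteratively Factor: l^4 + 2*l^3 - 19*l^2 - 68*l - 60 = (l + 2)*(l^3 - 19*l - 30) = (l + 2)*(l + 3)*(l^2 - 3*l - 10) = (l - 5)*(l + 2)*(l + 3)*(l + 2)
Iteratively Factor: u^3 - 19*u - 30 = (u + 2)*(u^2 - 2*u - 15) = (u - 5)*(u + 2)*(u + 3)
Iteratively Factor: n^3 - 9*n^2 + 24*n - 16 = (n - 1)*(n^2 - 8*n + 16) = (n - 4)*(n - 1)*(n - 4)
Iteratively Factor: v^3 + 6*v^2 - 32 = (v + 4)*(v^2 + 2*v - 8) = (v + 4)^2*(v - 2)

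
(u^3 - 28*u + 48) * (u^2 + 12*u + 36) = u^5 + 12*u^4 + 8*u^3 - 288*u^2 - 432*u + 1728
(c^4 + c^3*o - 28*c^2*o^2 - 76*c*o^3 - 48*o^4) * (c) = c^5 + c^4*o - 28*c^3*o^2 - 76*c^2*o^3 - 48*c*o^4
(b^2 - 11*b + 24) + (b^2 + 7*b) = 2*b^2 - 4*b + 24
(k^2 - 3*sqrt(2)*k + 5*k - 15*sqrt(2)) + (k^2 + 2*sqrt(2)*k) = 2*k^2 - sqrt(2)*k + 5*k - 15*sqrt(2)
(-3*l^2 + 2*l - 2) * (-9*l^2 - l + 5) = 27*l^4 - 15*l^3 + l^2 + 12*l - 10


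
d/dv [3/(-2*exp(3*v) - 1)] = 18*exp(3*v)/(2*exp(3*v) + 1)^2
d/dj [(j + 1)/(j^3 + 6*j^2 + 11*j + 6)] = (-2*j - 5)/(j^4 + 10*j^3 + 37*j^2 + 60*j + 36)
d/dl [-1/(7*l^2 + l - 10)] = (14*l + 1)/(7*l^2 + l - 10)^2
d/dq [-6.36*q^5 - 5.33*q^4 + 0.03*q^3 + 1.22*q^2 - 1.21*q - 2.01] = -31.8*q^4 - 21.32*q^3 + 0.09*q^2 + 2.44*q - 1.21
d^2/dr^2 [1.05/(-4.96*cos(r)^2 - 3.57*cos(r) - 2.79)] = (103.32672*(1 - cos(r)^2)^2 + 55.77768*cos(r)^3 + 6.92422500000001*cos(r)^2 - 122.013675*cos(r) - 101.03037)/(4.96*cos(r)^2 + 3.57*cos(r) + 2.79)^3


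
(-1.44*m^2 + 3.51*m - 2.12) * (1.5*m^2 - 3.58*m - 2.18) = -2.16*m^4 + 10.4202*m^3 - 12.6066*m^2 - 0.0621999999999989*m + 4.6216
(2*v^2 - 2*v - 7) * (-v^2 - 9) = -2*v^4 + 2*v^3 - 11*v^2 + 18*v + 63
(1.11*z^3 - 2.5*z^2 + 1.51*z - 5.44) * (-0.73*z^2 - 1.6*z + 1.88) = -0.8103*z^5 + 0.0489999999999997*z^4 + 4.9845*z^3 - 3.1448*z^2 + 11.5428*z - 10.2272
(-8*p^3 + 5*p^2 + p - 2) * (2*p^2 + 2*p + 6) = -16*p^5 - 6*p^4 - 36*p^3 + 28*p^2 + 2*p - 12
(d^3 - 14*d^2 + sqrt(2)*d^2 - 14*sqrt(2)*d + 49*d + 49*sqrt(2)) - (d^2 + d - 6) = d^3 - 15*d^2 + sqrt(2)*d^2 - 14*sqrt(2)*d + 48*d + 6 + 49*sqrt(2)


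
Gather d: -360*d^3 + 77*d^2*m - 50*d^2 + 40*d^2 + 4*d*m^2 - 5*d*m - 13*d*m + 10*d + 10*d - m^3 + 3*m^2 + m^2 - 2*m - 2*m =-360*d^3 + d^2*(77*m - 10) + d*(4*m^2 - 18*m + 20) - m^3 + 4*m^2 - 4*m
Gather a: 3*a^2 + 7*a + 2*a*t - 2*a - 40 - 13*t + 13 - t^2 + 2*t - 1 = 3*a^2 + a*(2*t + 5) - t^2 - 11*t - 28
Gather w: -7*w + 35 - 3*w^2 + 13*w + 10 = -3*w^2 + 6*w + 45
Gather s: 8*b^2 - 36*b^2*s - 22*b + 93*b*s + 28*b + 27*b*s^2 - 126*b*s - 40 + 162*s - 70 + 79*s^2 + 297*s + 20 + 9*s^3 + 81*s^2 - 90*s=8*b^2 + 6*b + 9*s^3 + s^2*(27*b + 160) + s*(-36*b^2 - 33*b + 369) - 90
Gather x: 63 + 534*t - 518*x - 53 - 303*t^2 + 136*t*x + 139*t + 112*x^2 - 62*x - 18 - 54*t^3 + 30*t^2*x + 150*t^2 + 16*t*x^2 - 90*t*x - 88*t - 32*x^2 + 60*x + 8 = -54*t^3 - 153*t^2 + 585*t + x^2*(16*t + 80) + x*(30*t^2 + 46*t - 520)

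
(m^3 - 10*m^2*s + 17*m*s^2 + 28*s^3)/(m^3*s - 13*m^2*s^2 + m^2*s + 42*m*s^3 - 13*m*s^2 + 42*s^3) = (-m^2 + 3*m*s + 4*s^2)/(s*(-m^2 + 6*m*s - m + 6*s))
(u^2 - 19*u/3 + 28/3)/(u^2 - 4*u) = (u - 7/3)/u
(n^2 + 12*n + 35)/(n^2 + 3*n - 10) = (n + 7)/(n - 2)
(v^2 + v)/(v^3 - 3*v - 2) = v/(v^2 - v - 2)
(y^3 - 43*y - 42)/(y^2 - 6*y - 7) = y + 6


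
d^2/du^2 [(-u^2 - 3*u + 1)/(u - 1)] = -6/(u^3 - 3*u^2 + 3*u - 1)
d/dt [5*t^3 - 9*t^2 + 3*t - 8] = 15*t^2 - 18*t + 3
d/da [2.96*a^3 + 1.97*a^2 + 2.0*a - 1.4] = 8.88*a^2 + 3.94*a + 2.0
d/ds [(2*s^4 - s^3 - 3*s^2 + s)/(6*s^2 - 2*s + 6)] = (12*s^5 - 9*s^4 + 26*s^3 - 9*s^2 - 18*s + 3)/(2*(9*s^4 - 6*s^3 + 19*s^2 - 6*s + 9))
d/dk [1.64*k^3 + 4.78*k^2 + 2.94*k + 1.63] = 4.92*k^2 + 9.56*k + 2.94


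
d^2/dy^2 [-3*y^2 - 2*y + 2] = -6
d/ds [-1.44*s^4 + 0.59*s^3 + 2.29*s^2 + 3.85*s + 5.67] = -5.76*s^3 + 1.77*s^2 + 4.58*s + 3.85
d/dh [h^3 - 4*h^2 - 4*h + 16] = 3*h^2 - 8*h - 4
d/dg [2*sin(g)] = 2*cos(g)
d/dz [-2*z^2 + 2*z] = 2 - 4*z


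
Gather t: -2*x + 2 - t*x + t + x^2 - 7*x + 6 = t*(1 - x) + x^2 - 9*x + 8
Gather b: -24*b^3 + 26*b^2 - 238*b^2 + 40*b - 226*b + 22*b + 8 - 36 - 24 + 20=-24*b^3 - 212*b^2 - 164*b - 32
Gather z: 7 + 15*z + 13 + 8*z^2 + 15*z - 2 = 8*z^2 + 30*z + 18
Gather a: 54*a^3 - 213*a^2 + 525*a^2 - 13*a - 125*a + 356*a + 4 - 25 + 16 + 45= 54*a^3 + 312*a^2 + 218*a + 40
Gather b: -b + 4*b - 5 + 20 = 3*b + 15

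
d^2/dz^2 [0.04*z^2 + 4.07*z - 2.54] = 0.0800000000000000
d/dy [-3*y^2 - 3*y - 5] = -6*y - 3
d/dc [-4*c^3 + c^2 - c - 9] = -12*c^2 + 2*c - 1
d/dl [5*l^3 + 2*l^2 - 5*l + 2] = 15*l^2 + 4*l - 5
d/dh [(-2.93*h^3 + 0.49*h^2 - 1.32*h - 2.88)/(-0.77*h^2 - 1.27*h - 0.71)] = (2.2561*h^4 + 7.4422*h^3 + 4.6022*h^2 - 5.131*h - 2.7204)/(0.5929*h^4 + 1.9558*h^3 + 2.7063*h^2 + 1.8034*h + 0.5041)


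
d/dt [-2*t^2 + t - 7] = 1 - 4*t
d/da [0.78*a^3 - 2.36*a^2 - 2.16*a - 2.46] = 2.34*a^2 - 4.72*a - 2.16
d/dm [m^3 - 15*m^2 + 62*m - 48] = 3*m^2 - 30*m + 62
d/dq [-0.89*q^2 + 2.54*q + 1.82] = 2.54 - 1.78*q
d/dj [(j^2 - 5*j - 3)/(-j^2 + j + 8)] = (-4*j^2 + 10*j - 37)/(j^4 - 2*j^3 - 15*j^2 + 16*j + 64)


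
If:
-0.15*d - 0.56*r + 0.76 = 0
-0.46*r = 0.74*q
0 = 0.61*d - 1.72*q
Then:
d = -4.48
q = -1.59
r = 2.56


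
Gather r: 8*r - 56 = 8*r - 56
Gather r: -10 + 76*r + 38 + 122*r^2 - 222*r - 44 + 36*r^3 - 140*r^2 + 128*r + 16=36*r^3 - 18*r^2 - 18*r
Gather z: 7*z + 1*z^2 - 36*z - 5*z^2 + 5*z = -4*z^2 - 24*z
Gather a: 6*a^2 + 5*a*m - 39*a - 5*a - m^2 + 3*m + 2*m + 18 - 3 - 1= 6*a^2 + a*(5*m - 44) - m^2 + 5*m + 14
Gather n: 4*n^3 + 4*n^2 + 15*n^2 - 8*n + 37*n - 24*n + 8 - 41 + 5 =4*n^3 + 19*n^2 + 5*n - 28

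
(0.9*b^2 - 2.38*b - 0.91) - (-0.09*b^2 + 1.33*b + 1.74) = 0.99*b^2 - 3.71*b - 2.65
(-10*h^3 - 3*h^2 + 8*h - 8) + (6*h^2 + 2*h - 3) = -10*h^3 + 3*h^2 + 10*h - 11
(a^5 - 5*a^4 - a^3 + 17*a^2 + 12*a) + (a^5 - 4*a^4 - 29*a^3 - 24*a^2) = 2*a^5 - 9*a^4 - 30*a^3 - 7*a^2 + 12*a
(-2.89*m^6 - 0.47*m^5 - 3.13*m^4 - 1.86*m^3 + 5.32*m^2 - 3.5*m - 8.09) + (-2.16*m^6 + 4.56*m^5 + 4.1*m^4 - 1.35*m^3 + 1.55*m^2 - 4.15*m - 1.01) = -5.05*m^6 + 4.09*m^5 + 0.97*m^4 - 3.21*m^3 + 6.87*m^2 - 7.65*m - 9.1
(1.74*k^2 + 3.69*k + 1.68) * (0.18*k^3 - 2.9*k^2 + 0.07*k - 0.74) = 0.3132*k^5 - 4.3818*k^4 - 10.2768*k^3 - 5.9013*k^2 - 2.613*k - 1.2432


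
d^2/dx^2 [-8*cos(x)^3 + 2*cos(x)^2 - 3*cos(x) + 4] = 9*cos(x) - 4*cos(2*x) + 18*cos(3*x)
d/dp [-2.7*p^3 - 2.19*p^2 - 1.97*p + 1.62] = -8.1*p^2 - 4.38*p - 1.97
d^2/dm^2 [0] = 0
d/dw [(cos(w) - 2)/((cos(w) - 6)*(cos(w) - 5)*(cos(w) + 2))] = (75*cos(w) - 15*cos(2*w) + cos(3*w) - 167)*sin(w)/(2*(cos(w) - 6)^2*(cos(w) - 5)^2*(cos(w) + 2)^2)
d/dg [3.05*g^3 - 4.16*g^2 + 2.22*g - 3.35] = 9.15*g^2 - 8.32*g + 2.22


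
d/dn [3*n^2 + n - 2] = 6*n + 1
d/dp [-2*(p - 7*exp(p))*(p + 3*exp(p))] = 8*p*exp(p) - 4*p + 84*exp(2*p) + 8*exp(p)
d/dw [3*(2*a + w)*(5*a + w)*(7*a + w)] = 177*a^2 + 84*a*w + 9*w^2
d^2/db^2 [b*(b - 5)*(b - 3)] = 6*b - 16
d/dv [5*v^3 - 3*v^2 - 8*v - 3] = 15*v^2 - 6*v - 8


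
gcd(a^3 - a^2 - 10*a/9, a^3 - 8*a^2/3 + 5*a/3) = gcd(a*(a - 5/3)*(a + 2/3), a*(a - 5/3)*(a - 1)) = a^2 - 5*a/3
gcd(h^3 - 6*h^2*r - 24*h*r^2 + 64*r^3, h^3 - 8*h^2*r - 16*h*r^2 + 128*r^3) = -h^2 + 4*h*r + 32*r^2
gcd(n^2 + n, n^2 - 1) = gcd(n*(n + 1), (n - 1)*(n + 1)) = n + 1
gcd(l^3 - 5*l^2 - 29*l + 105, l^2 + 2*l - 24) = 1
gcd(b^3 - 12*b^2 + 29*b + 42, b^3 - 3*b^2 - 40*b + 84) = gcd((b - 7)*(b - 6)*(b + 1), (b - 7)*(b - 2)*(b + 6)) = b - 7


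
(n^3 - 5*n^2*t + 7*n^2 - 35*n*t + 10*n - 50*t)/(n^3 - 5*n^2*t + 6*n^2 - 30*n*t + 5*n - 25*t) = (n + 2)/(n + 1)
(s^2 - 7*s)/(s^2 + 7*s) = (s - 7)/(s + 7)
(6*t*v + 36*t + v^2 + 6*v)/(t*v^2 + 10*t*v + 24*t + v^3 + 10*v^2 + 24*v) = (6*t + v)/(t*v + 4*t + v^2 + 4*v)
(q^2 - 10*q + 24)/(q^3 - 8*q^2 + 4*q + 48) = 1/(q + 2)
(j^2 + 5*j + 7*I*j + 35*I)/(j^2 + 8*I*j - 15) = (j^2 + j*(5 + 7*I) + 35*I)/(j^2 + 8*I*j - 15)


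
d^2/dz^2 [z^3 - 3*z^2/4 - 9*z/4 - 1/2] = 6*z - 3/2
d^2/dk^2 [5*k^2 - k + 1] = 10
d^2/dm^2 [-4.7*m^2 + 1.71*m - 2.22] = -9.40000000000000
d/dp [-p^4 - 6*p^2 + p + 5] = -4*p^3 - 12*p + 1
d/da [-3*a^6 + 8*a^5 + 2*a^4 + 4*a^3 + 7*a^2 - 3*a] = -18*a^5 + 40*a^4 + 8*a^3 + 12*a^2 + 14*a - 3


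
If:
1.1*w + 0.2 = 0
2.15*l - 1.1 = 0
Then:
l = 0.51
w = -0.18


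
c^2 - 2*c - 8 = (c - 4)*(c + 2)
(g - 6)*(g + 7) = g^2 + g - 42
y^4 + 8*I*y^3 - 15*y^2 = y^2*(y + 3*I)*(y + 5*I)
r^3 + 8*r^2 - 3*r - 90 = (r - 3)*(r + 5)*(r + 6)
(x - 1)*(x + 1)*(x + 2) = x^3 + 2*x^2 - x - 2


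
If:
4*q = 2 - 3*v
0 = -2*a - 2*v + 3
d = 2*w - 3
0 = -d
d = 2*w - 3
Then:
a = 3/2 - v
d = 0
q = 1/2 - 3*v/4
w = 3/2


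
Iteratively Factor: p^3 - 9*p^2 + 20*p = (p)*(p^2 - 9*p + 20) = p*(p - 5)*(p - 4)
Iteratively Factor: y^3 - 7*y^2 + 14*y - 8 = (y - 4)*(y^2 - 3*y + 2) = (y - 4)*(y - 2)*(y - 1)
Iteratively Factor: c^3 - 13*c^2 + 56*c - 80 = (c - 5)*(c^2 - 8*c + 16) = (c - 5)*(c - 4)*(c - 4)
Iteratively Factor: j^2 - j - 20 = (j + 4)*(j - 5)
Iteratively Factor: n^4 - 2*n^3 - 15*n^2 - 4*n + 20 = (n + 2)*(n^3 - 4*n^2 - 7*n + 10) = (n - 1)*(n + 2)*(n^2 - 3*n - 10) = (n - 1)*(n + 2)^2*(n - 5)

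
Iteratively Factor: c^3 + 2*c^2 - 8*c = (c + 4)*(c^2 - 2*c) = (c - 2)*(c + 4)*(c)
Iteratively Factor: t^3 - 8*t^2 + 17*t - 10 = (t - 1)*(t^2 - 7*t + 10) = (t - 5)*(t - 1)*(t - 2)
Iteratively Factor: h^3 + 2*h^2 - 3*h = (h - 1)*(h^2 + 3*h) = h*(h - 1)*(h + 3)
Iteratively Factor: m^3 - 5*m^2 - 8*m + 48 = (m + 3)*(m^2 - 8*m + 16) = (m - 4)*(m + 3)*(m - 4)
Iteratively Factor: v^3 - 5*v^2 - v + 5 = (v + 1)*(v^2 - 6*v + 5) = (v - 1)*(v + 1)*(v - 5)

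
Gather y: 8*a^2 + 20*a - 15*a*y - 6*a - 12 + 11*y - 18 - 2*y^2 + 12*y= 8*a^2 + 14*a - 2*y^2 + y*(23 - 15*a) - 30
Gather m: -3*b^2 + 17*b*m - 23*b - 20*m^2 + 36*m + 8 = -3*b^2 - 23*b - 20*m^2 + m*(17*b + 36) + 8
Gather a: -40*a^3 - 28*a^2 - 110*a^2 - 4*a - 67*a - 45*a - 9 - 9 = -40*a^3 - 138*a^2 - 116*a - 18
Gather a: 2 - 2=0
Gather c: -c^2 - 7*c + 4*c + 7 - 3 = -c^2 - 3*c + 4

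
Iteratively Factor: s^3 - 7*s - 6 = (s - 3)*(s^2 + 3*s + 2) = (s - 3)*(s + 1)*(s + 2)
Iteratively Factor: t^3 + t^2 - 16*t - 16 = (t - 4)*(t^2 + 5*t + 4) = (t - 4)*(t + 1)*(t + 4)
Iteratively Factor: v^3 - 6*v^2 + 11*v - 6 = (v - 3)*(v^2 - 3*v + 2) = (v - 3)*(v - 1)*(v - 2)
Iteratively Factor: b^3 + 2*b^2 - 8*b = (b)*(b^2 + 2*b - 8) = b*(b - 2)*(b + 4)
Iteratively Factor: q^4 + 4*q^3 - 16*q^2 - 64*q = (q - 4)*(q^3 + 8*q^2 + 16*q) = (q - 4)*(q + 4)*(q^2 + 4*q) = q*(q - 4)*(q + 4)*(q + 4)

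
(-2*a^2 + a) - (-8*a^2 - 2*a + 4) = 6*a^2 + 3*a - 4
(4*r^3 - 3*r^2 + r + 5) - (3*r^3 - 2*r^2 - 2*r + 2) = r^3 - r^2 + 3*r + 3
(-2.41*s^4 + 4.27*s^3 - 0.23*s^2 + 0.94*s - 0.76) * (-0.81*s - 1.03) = 1.9521*s^5 - 0.976399999999999*s^4 - 4.2118*s^3 - 0.5245*s^2 - 0.3526*s + 0.7828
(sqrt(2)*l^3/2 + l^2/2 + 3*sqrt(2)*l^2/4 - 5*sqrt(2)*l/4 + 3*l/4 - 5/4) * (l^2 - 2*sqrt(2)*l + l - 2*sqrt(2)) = sqrt(2)*l^5/2 - 3*l^4/2 + 5*sqrt(2)*l^4/4 - 15*l^3/4 - 3*sqrt(2)*l^3/2 - 15*sqrt(2)*l^2/4 + 3*l^2/2 + sqrt(2)*l + 15*l/4 + 5*sqrt(2)/2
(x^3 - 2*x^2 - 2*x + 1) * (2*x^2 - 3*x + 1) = 2*x^5 - 7*x^4 + 3*x^3 + 6*x^2 - 5*x + 1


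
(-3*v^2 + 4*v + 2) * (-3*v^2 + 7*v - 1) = 9*v^4 - 33*v^3 + 25*v^2 + 10*v - 2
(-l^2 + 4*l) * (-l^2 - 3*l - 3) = l^4 - l^3 - 9*l^2 - 12*l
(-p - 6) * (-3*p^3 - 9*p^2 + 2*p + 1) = 3*p^4 + 27*p^3 + 52*p^2 - 13*p - 6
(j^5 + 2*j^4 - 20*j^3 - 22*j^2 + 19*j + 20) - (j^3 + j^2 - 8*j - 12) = j^5 + 2*j^4 - 21*j^3 - 23*j^2 + 27*j + 32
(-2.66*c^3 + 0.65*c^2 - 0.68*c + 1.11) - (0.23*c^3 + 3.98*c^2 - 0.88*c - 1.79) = -2.89*c^3 - 3.33*c^2 + 0.2*c + 2.9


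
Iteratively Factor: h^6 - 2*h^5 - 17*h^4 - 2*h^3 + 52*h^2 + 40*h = (h + 2)*(h^5 - 4*h^4 - 9*h^3 + 16*h^2 + 20*h) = (h + 2)^2*(h^4 - 6*h^3 + 3*h^2 + 10*h) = (h - 5)*(h + 2)^2*(h^3 - h^2 - 2*h) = (h - 5)*(h - 2)*(h + 2)^2*(h^2 + h) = (h - 5)*(h - 2)*(h + 1)*(h + 2)^2*(h)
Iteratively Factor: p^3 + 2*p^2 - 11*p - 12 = (p + 1)*(p^2 + p - 12) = (p + 1)*(p + 4)*(p - 3)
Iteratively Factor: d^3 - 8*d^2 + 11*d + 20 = (d - 5)*(d^2 - 3*d - 4) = (d - 5)*(d + 1)*(d - 4)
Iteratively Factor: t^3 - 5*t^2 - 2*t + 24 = (t - 4)*(t^2 - t - 6) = (t - 4)*(t + 2)*(t - 3)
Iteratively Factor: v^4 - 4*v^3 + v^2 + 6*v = (v - 3)*(v^3 - v^2 - 2*v) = (v - 3)*(v - 2)*(v^2 + v) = (v - 3)*(v - 2)*(v + 1)*(v)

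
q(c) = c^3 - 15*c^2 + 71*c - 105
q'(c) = 3*c^2 - 30*c + 71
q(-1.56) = -256.06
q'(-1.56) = 125.10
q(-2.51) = -393.52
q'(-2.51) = 165.20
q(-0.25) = -123.70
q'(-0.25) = 78.69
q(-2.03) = -319.31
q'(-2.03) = 144.26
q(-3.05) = -489.46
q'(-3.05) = 190.41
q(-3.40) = -559.10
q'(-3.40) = 207.68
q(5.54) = -2.00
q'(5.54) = -3.13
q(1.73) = -21.89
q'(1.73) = 28.08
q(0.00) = -105.00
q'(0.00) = 71.00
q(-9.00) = -2688.00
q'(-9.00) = 584.00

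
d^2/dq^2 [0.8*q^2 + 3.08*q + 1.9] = 1.60000000000000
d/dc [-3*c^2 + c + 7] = 1 - 6*c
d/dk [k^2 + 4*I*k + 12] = 2*k + 4*I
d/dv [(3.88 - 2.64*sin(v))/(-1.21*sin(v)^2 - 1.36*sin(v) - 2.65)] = (-3.1944*sin(v)^2 + 9.3896*sin(v) + 12.2728)*cos(v)/(1.4641*sin(v)^4 + 3.2912*sin(v)^3 + 8.2626*sin(v)^2 + 7.208*sin(v) + 7.0225)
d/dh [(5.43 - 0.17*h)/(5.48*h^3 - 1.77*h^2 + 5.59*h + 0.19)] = (1.8632*h^3 - 89.5701*h^2 + 19.2222*h - 30.386)/(30.0304*h^6 - 19.3992*h^5 + 64.3993*h^4 - 17.7062*h^3 + 30.5755*h^2 + 2.1242*h + 0.0361)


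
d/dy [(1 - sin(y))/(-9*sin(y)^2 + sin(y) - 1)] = 9*(2 - sin(y))*sin(y)*cos(y)/(9*sin(y)^2 - sin(y) + 1)^2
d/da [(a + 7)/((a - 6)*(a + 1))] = (-a^2 - 14*a + 29)/(a^4 - 10*a^3 + 13*a^2 + 60*a + 36)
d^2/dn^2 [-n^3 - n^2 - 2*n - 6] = -6*n - 2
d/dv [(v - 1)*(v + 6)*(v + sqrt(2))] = 3*v^2 + 2*sqrt(2)*v + 10*v - 6 + 5*sqrt(2)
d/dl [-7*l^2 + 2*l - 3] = 2 - 14*l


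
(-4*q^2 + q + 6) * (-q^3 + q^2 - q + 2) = 4*q^5 - 5*q^4 - q^3 - 3*q^2 - 4*q + 12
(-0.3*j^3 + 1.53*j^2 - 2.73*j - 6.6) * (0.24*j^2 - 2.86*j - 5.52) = -0.072*j^5 + 1.2252*j^4 - 3.375*j^3 - 2.2218*j^2 + 33.9456*j + 36.432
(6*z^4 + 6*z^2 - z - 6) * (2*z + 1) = 12*z^5 + 6*z^4 + 12*z^3 + 4*z^2 - 13*z - 6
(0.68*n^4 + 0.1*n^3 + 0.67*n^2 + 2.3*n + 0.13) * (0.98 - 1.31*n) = -0.8908*n^5 + 0.5354*n^4 - 0.7797*n^3 - 2.3564*n^2 + 2.0837*n + 0.1274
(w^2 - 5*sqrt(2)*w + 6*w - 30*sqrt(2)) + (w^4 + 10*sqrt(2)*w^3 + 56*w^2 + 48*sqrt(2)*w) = w^4 + 10*sqrt(2)*w^3 + 57*w^2 + 6*w + 43*sqrt(2)*w - 30*sqrt(2)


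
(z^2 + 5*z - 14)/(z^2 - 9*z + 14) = (z + 7)/(z - 7)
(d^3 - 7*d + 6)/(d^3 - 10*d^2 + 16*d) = (d^2 + 2*d - 3)/(d*(d - 8))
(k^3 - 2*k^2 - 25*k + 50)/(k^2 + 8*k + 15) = (k^2 - 7*k + 10)/(k + 3)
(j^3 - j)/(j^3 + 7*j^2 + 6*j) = (j - 1)/(j + 6)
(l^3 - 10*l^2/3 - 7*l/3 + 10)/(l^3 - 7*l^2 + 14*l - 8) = (l^2 - 4*l/3 - 5)/(l^2 - 5*l + 4)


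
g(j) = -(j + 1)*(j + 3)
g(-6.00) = -15.00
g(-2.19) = 0.96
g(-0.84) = -0.35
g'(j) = -2*j - 4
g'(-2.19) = 0.38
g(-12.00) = -99.00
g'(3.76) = -11.52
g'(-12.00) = 20.00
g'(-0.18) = -3.64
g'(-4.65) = 5.30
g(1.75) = -13.06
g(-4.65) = -6.02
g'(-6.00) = 8.00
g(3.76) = -32.18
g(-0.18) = -2.31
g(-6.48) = -19.07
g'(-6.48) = 8.96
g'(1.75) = -7.50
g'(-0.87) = -2.26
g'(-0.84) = -2.32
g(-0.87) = -0.28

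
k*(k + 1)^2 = k^3 + 2*k^2 + k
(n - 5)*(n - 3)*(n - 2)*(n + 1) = n^4 - 9*n^3 + 21*n^2 + n - 30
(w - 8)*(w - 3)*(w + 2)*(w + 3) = w^4 - 6*w^3 - 25*w^2 + 54*w + 144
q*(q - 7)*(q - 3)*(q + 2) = q^4 - 8*q^3 + q^2 + 42*q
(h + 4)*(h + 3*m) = h^2 + 3*h*m + 4*h + 12*m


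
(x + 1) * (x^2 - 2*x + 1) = x^3 - x^2 - x + 1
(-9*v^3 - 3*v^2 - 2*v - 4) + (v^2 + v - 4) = -9*v^3 - 2*v^2 - v - 8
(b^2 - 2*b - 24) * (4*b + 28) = 4*b^3 + 20*b^2 - 152*b - 672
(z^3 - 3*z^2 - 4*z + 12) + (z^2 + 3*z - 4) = z^3 - 2*z^2 - z + 8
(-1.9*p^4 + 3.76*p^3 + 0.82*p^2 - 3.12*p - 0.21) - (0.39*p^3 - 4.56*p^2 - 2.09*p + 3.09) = -1.9*p^4 + 3.37*p^3 + 5.38*p^2 - 1.03*p - 3.3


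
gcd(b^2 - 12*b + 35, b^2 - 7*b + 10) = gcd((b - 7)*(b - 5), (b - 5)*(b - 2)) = b - 5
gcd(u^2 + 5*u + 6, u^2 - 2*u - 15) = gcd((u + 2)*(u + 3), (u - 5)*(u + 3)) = u + 3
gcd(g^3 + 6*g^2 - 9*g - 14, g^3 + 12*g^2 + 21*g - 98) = g^2 + 5*g - 14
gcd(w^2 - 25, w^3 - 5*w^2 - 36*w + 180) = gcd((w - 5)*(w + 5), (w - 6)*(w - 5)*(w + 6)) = w - 5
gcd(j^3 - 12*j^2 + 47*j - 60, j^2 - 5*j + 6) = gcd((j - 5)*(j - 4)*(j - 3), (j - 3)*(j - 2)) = j - 3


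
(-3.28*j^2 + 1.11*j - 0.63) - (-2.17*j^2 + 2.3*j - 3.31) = -1.11*j^2 - 1.19*j + 2.68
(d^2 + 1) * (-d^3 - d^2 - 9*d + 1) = -d^5 - d^4 - 10*d^3 - 9*d + 1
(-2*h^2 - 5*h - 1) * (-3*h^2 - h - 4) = 6*h^4 + 17*h^3 + 16*h^2 + 21*h + 4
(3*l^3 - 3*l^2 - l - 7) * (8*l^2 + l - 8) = 24*l^5 - 21*l^4 - 35*l^3 - 33*l^2 + l + 56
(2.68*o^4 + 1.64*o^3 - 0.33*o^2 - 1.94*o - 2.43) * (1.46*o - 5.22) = 3.9128*o^5 - 11.5952*o^4 - 9.0426*o^3 - 1.1098*o^2 + 6.579*o + 12.6846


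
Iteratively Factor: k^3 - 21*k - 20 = (k - 5)*(k^2 + 5*k + 4) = (k - 5)*(k + 1)*(k + 4)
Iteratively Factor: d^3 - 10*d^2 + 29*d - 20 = (d - 5)*(d^2 - 5*d + 4) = (d - 5)*(d - 1)*(d - 4)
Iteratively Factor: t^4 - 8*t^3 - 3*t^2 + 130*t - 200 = (t + 4)*(t^3 - 12*t^2 + 45*t - 50) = (t - 2)*(t + 4)*(t^2 - 10*t + 25) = (t - 5)*(t - 2)*(t + 4)*(t - 5)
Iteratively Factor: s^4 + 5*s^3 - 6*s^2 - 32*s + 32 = (s + 4)*(s^3 + s^2 - 10*s + 8) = (s + 4)^2*(s^2 - 3*s + 2) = (s - 2)*(s + 4)^2*(s - 1)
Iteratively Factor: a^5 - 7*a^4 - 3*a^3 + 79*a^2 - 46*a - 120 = (a - 5)*(a^4 - 2*a^3 - 13*a^2 + 14*a + 24) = (a - 5)*(a - 2)*(a^3 - 13*a - 12) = (a - 5)*(a - 2)*(a + 1)*(a^2 - a - 12) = (a - 5)*(a - 4)*(a - 2)*(a + 1)*(a + 3)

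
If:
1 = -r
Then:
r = -1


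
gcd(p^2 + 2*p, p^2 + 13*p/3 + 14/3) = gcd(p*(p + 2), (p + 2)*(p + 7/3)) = p + 2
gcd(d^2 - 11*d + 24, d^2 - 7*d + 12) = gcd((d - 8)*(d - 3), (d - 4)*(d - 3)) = d - 3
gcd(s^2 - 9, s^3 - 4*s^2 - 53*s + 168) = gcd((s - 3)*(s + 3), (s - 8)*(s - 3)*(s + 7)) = s - 3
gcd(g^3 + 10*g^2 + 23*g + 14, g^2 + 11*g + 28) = g + 7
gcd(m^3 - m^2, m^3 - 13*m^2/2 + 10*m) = m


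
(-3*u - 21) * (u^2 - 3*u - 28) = -3*u^3 - 12*u^2 + 147*u + 588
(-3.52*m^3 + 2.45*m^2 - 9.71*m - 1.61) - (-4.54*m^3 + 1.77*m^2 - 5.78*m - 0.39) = 1.02*m^3 + 0.68*m^2 - 3.93*m - 1.22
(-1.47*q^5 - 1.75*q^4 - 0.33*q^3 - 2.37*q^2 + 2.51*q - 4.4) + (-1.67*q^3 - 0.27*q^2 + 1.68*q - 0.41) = -1.47*q^5 - 1.75*q^4 - 2.0*q^3 - 2.64*q^2 + 4.19*q - 4.81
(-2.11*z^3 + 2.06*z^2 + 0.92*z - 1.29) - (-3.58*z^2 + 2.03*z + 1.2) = -2.11*z^3 + 5.64*z^2 - 1.11*z - 2.49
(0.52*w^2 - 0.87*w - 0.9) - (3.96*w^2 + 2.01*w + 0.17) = -3.44*w^2 - 2.88*w - 1.07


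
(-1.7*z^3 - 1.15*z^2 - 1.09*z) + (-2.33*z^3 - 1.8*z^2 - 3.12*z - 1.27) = -4.03*z^3 - 2.95*z^2 - 4.21*z - 1.27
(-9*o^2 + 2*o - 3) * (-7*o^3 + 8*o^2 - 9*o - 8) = 63*o^5 - 86*o^4 + 118*o^3 + 30*o^2 + 11*o + 24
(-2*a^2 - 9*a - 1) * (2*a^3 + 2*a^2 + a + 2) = -4*a^5 - 22*a^4 - 22*a^3 - 15*a^2 - 19*a - 2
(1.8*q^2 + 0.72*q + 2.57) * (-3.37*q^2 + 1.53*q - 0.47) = -6.066*q^4 + 0.3276*q^3 - 8.4053*q^2 + 3.5937*q - 1.2079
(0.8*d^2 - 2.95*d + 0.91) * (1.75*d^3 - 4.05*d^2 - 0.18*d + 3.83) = 1.4*d^5 - 8.4025*d^4 + 13.396*d^3 - 0.0904999999999997*d^2 - 11.4623*d + 3.4853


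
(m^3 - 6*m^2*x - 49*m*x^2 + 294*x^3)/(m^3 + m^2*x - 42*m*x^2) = (m - 7*x)/m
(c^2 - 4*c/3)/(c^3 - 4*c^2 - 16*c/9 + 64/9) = 3*c/(3*c^2 - 8*c - 16)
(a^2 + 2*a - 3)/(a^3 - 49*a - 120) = (a - 1)/(a^2 - 3*a - 40)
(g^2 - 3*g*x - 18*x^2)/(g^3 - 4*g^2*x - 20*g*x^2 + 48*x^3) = (-g - 3*x)/(-g^2 - 2*g*x + 8*x^2)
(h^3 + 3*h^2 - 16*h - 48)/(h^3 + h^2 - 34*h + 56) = (h^2 + 7*h + 12)/(h^2 + 5*h - 14)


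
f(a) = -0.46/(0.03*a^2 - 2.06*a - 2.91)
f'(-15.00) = -0.00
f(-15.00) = -0.01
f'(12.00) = -0.00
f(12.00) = 0.02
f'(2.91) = -0.01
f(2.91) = 0.05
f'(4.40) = -0.01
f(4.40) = 0.04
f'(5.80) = -0.00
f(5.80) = 0.03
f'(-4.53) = -0.02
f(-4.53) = -0.07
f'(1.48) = -0.03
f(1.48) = 0.08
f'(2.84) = -0.01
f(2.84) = 0.05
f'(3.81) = -0.01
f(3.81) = 0.04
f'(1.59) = -0.02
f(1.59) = 0.08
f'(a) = -0.46*(2.06 - 0.06*a)/(0.03*a^2 - 2.06*a - 2.91)^2 = (0.0276*a - 0.9476)/(-0.03*a^2 + 2.06*a + 2.91)^2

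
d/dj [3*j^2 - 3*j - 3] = 6*j - 3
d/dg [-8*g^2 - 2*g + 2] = -16*g - 2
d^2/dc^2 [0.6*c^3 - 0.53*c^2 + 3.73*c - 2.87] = 3.6*c - 1.06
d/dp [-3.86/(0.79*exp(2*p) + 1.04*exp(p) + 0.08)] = (6.0988*exp(p) + 4.0144)*exp(p)/(0.79*exp(2*p) + 1.04*exp(p) + 0.08)^2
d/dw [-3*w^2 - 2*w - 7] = -6*w - 2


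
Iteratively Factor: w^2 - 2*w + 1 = (w - 1)*(w - 1)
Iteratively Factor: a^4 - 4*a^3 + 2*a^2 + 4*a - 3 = (a - 1)*(a^3 - 3*a^2 - a + 3) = (a - 1)^2*(a^2 - 2*a - 3) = (a - 1)^2*(a + 1)*(a - 3)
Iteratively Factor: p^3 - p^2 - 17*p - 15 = (p + 1)*(p^2 - 2*p - 15) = (p - 5)*(p + 1)*(p + 3)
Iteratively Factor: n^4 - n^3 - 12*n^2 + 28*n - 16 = (n + 4)*(n^3 - 5*n^2 + 8*n - 4) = (n - 1)*(n + 4)*(n^2 - 4*n + 4) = (n - 2)*(n - 1)*(n + 4)*(n - 2)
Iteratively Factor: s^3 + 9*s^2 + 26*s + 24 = (s + 3)*(s^2 + 6*s + 8) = (s + 2)*(s + 3)*(s + 4)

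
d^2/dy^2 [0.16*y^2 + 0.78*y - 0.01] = 0.320000000000000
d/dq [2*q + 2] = 2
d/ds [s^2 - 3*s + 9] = 2*s - 3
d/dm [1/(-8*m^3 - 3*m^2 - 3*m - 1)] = 3*(8*m^2 + 2*m + 1)/(8*m^3 + 3*m^2 + 3*m + 1)^2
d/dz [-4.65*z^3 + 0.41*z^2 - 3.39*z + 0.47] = -13.95*z^2 + 0.82*z - 3.39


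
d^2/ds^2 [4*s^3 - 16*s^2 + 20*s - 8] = 24*s - 32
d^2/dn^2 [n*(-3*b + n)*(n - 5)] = -6*b + 6*n - 10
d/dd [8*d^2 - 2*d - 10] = 16*d - 2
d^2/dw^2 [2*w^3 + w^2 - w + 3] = 12*w + 2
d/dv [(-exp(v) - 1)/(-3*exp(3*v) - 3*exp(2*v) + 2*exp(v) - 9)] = (-(exp(v) + 1)*(9*exp(2*v) + 6*exp(v) - 2) + 3*exp(3*v) + 3*exp(2*v) - 2*exp(v) + 9)*exp(v)/(3*exp(3*v) + 3*exp(2*v) - 2*exp(v) + 9)^2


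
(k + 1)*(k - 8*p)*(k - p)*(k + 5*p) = k^4 - 4*k^3*p + k^3 - 37*k^2*p^2 - 4*k^2*p + 40*k*p^3 - 37*k*p^2 + 40*p^3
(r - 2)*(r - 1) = r^2 - 3*r + 2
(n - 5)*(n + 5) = n^2 - 25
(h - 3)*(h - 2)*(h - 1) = h^3 - 6*h^2 + 11*h - 6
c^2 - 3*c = c*(c - 3)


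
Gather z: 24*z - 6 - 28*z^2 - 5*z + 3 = -28*z^2 + 19*z - 3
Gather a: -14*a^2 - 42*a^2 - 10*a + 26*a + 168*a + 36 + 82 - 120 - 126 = -56*a^2 + 184*a - 128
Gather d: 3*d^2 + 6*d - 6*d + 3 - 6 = 3*d^2 - 3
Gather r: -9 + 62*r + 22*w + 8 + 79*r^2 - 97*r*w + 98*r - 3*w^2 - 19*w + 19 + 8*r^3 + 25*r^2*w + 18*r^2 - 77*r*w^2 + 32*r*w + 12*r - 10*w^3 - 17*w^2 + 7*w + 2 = 8*r^3 + r^2*(25*w + 97) + r*(-77*w^2 - 65*w + 172) - 10*w^3 - 20*w^2 + 10*w + 20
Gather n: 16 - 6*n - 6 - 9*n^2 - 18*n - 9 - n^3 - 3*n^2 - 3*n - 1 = -n^3 - 12*n^2 - 27*n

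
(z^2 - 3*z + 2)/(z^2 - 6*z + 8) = (z - 1)/(z - 4)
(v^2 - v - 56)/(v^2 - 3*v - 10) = (-v^2 + v + 56)/(-v^2 + 3*v + 10)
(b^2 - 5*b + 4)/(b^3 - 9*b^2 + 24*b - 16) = 1/(b - 4)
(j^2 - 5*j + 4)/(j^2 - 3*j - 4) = (j - 1)/(j + 1)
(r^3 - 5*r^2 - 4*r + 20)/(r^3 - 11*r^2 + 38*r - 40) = (r + 2)/(r - 4)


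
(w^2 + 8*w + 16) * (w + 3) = w^3 + 11*w^2 + 40*w + 48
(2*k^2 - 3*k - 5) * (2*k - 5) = 4*k^3 - 16*k^2 + 5*k + 25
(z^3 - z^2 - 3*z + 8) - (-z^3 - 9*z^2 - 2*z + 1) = 2*z^3 + 8*z^2 - z + 7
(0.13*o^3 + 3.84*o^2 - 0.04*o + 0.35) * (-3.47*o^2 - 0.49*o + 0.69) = -0.4511*o^5 - 13.3885*o^4 - 1.6531*o^3 + 1.4547*o^2 - 0.1991*o + 0.2415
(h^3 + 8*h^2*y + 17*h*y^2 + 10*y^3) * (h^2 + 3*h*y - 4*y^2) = h^5 + 11*h^4*y + 37*h^3*y^2 + 29*h^2*y^3 - 38*h*y^4 - 40*y^5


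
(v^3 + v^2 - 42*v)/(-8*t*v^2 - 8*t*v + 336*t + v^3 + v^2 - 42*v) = -v/(8*t - v)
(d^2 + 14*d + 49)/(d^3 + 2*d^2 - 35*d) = (d + 7)/(d*(d - 5))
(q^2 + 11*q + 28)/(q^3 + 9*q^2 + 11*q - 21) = (q + 4)/(q^2 + 2*q - 3)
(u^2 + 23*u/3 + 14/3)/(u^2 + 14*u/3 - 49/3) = (3*u + 2)/(3*u - 7)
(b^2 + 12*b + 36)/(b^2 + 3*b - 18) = (b + 6)/(b - 3)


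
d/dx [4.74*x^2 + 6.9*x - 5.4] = 9.48*x + 6.9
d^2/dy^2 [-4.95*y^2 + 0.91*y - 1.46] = -9.90000000000000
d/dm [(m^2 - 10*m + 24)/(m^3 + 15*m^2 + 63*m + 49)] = (-m^3 + 27*m^2 - 48*m - 286)/(m^5 + 23*m^4 + 190*m^3 + 658*m^2 + 833*m + 343)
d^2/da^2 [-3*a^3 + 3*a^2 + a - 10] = 6 - 18*a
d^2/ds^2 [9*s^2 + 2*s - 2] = 18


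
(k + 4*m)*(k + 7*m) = k^2 + 11*k*m + 28*m^2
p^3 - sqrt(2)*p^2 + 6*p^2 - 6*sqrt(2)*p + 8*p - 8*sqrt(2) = (p + 2)*(p + 4)*(p - sqrt(2))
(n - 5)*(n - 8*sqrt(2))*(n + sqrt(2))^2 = n^4 - 6*sqrt(2)*n^3 - 5*n^3 - 30*n^2 + 30*sqrt(2)*n^2 - 16*sqrt(2)*n + 150*n + 80*sqrt(2)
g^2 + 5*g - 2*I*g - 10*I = (g + 5)*(g - 2*I)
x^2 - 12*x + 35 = (x - 7)*(x - 5)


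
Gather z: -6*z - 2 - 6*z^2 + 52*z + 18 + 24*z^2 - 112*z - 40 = 18*z^2 - 66*z - 24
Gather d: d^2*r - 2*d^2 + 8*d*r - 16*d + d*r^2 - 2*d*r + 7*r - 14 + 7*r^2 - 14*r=d^2*(r - 2) + d*(r^2 + 6*r - 16) + 7*r^2 - 7*r - 14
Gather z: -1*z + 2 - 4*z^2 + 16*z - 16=-4*z^2 + 15*z - 14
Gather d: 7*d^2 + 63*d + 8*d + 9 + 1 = 7*d^2 + 71*d + 10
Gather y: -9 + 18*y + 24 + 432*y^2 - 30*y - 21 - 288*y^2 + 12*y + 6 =144*y^2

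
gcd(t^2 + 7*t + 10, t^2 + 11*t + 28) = 1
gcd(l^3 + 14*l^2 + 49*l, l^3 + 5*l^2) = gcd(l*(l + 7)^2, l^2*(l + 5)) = l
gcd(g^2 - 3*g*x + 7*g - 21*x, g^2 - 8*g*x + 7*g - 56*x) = g + 7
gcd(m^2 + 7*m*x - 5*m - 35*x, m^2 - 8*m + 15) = m - 5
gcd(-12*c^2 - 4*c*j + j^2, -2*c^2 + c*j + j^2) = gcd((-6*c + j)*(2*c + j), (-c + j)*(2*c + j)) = 2*c + j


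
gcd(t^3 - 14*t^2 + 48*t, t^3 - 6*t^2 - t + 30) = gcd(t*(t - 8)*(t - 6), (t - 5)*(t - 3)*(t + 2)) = 1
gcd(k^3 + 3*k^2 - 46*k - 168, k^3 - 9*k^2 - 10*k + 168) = k^2 - 3*k - 28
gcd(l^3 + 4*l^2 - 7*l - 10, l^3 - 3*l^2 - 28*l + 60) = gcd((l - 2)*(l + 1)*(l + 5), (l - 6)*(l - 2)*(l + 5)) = l^2 + 3*l - 10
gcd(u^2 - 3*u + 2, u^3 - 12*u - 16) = 1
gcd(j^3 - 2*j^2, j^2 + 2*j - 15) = 1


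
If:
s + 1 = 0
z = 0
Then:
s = -1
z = 0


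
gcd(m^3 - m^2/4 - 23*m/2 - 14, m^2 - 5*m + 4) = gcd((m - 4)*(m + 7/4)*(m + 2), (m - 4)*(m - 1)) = m - 4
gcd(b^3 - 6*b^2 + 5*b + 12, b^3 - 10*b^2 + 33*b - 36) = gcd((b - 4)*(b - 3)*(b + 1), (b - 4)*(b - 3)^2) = b^2 - 7*b + 12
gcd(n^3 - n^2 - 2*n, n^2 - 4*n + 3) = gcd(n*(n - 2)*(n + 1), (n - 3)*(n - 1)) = 1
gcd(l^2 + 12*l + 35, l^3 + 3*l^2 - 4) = 1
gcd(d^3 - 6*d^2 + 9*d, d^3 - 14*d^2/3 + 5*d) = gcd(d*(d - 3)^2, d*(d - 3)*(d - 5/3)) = d^2 - 3*d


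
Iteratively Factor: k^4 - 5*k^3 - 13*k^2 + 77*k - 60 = (k + 4)*(k^3 - 9*k^2 + 23*k - 15) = (k - 1)*(k + 4)*(k^2 - 8*k + 15) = (k - 5)*(k - 1)*(k + 4)*(k - 3)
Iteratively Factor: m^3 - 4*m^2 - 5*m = (m - 5)*(m^2 + m) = m*(m - 5)*(m + 1)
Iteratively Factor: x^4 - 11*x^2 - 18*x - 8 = (x + 1)*(x^3 - x^2 - 10*x - 8) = (x - 4)*(x + 1)*(x^2 + 3*x + 2) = (x - 4)*(x + 1)^2*(x + 2)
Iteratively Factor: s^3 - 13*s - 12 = (s + 1)*(s^2 - s - 12) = (s - 4)*(s + 1)*(s + 3)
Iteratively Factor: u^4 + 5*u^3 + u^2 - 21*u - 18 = (u + 3)*(u^3 + 2*u^2 - 5*u - 6) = (u + 1)*(u + 3)*(u^2 + u - 6) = (u - 2)*(u + 1)*(u + 3)*(u + 3)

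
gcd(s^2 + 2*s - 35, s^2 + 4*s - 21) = s + 7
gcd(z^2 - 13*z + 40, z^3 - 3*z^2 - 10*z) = z - 5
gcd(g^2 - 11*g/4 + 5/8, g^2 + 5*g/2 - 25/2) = g - 5/2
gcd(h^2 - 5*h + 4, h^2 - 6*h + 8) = h - 4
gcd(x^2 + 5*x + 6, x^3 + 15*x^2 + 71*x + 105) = x + 3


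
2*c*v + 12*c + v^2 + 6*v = (2*c + v)*(v + 6)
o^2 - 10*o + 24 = (o - 6)*(o - 4)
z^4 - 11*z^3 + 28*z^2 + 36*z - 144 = (z - 6)*(z - 4)*(z - 3)*(z + 2)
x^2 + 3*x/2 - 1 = (x - 1/2)*(x + 2)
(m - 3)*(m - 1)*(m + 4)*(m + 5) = m^4 + 5*m^3 - 13*m^2 - 53*m + 60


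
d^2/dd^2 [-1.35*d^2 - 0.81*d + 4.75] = -2.70000000000000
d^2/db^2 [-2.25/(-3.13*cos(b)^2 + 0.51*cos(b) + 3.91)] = (88.1721*(1 - cos(b)^2)^2 - 10.775025*cos(b)^3 + 154.815975*cos(b)^2 + 17.063325*cos(b) - 144.4149)/(-3.13*cos(b)^2 + 0.51*cos(b) + 3.91)^3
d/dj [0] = 0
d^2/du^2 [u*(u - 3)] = 2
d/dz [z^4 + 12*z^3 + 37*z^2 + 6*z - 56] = 4*z^3 + 36*z^2 + 74*z + 6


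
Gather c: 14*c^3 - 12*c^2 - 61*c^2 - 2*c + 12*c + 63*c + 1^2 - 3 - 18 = 14*c^3 - 73*c^2 + 73*c - 20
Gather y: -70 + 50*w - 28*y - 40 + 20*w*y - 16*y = 50*w + y*(20*w - 44) - 110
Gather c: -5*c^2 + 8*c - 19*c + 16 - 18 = -5*c^2 - 11*c - 2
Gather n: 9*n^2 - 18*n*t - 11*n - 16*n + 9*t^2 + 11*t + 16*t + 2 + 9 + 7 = 9*n^2 + n*(-18*t - 27) + 9*t^2 + 27*t + 18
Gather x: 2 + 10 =12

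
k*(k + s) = k^2 + k*s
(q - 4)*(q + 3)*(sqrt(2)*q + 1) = sqrt(2)*q^3 - sqrt(2)*q^2 + q^2 - 12*sqrt(2)*q - q - 12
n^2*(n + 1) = n^3 + n^2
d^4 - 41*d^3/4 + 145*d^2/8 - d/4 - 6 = (d - 8)*(d - 2)*(d - 3/4)*(d + 1/2)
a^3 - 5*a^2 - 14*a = a*(a - 7)*(a + 2)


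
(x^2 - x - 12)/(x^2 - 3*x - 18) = (x - 4)/(x - 6)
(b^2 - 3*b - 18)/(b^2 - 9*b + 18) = (b + 3)/(b - 3)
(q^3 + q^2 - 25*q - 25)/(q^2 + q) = q - 25/q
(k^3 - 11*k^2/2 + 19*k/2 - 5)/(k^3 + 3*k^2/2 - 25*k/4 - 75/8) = 4*(k^2 - 3*k + 2)/(4*k^2 + 16*k + 15)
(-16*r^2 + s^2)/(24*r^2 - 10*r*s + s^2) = (-4*r - s)/(6*r - s)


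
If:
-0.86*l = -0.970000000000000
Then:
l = 1.13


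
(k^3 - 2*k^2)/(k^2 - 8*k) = k*(k - 2)/(k - 8)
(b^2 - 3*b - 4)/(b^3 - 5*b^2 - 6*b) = (b - 4)/(b*(b - 6))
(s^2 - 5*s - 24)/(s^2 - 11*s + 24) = (s + 3)/(s - 3)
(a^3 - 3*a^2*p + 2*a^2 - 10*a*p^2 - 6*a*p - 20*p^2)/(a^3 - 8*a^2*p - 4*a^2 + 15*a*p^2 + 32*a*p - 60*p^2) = (-a^2 - 2*a*p - 2*a - 4*p)/(-a^2 + 3*a*p + 4*a - 12*p)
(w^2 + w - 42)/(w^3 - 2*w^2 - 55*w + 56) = (w - 6)/(w^2 - 9*w + 8)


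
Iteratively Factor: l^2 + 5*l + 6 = (l + 3)*(l + 2)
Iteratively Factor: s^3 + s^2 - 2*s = (s)*(s^2 + s - 2) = s*(s - 1)*(s + 2)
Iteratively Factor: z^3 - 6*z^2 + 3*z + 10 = (z + 1)*(z^2 - 7*z + 10) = (z - 2)*(z + 1)*(z - 5)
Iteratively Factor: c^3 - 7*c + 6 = (c - 1)*(c^2 + c - 6) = (c - 1)*(c + 3)*(c - 2)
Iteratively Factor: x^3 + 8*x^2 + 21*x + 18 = (x + 3)*(x^2 + 5*x + 6) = (x + 2)*(x + 3)*(x + 3)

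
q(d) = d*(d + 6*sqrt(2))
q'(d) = 2*d + 6*sqrt(2)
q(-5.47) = -16.49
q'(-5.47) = -2.45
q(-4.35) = -17.99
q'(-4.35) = -0.21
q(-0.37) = -3.00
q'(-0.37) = 7.75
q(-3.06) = -16.60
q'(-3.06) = 2.37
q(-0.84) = -6.42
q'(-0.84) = 6.81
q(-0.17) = -1.41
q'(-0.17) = 8.15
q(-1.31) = -9.40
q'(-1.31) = 5.87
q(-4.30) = -18.00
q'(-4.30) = -0.11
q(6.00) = 86.91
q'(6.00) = 20.49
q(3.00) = 34.46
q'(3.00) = 14.49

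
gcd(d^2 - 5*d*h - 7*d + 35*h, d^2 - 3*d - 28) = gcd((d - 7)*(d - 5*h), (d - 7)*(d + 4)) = d - 7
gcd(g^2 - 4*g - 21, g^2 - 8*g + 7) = g - 7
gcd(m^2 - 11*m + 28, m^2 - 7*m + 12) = m - 4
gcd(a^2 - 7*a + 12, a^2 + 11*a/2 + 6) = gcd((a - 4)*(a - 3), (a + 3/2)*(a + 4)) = 1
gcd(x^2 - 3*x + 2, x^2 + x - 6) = x - 2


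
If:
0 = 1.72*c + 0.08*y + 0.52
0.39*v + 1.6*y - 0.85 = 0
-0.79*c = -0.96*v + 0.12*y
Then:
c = -0.33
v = -0.20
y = 0.58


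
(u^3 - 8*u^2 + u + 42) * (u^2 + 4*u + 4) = u^5 - 4*u^4 - 27*u^3 + 14*u^2 + 172*u + 168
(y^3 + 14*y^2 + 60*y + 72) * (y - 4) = y^4 + 10*y^3 + 4*y^2 - 168*y - 288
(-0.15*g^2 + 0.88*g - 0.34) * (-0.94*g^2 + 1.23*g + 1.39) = 0.141*g^4 - 1.0117*g^3 + 1.1935*g^2 + 0.805*g - 0.4726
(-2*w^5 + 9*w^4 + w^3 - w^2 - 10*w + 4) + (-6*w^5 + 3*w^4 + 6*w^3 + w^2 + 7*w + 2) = -8*w^5 + 12*w^4 + 7*w^3 - 3*w + 6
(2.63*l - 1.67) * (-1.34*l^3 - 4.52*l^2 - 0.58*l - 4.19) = -3.5242*l^4 - 9.6498*l^3 + 6.023*l^2 - 10.0511*l + 6.9973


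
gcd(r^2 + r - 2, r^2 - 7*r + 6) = r - 1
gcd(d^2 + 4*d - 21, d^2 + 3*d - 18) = d - 3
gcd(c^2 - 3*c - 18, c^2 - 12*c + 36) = c - 6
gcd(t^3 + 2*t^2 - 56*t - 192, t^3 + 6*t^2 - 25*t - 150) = t + 6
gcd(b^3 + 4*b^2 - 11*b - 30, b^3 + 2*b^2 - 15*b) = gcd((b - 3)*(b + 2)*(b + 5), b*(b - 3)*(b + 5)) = b^2 + 2*b - 15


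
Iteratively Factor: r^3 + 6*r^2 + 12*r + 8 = (r + 2)*(r^2 + 4*r + 4) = (r + 2)^2*(r + 2)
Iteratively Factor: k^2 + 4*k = (k)*(k + 4)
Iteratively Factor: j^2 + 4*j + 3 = (j + 1)*(j + 3)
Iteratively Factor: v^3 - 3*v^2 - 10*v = (v + 2)*(v^2 - 5*v) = (v - 5)*(v + 2)*(v)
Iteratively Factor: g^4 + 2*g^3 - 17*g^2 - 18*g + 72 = (g - 2)*(g^3 + 4*g^2 - 9*g - 36) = (g - 2)*(g + 3)*(g^2 + g - 12) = (g - 3)*(g - 2)*(g + 3)*(g + 4)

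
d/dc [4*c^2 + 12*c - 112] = 8*c + 12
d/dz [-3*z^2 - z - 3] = -6*z - 1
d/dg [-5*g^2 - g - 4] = -10*g - 1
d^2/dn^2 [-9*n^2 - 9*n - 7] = -18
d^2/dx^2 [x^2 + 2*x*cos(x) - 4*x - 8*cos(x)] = -2*x*cos(x) - 4*sin(x) + 8*cos(x) + 2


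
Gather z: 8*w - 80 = 8*w - 80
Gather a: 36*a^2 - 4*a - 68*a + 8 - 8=36*a^2 - 72*a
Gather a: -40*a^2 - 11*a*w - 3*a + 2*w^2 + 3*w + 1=-40*a^2 + a*(-11*w - 3) + 2*w^2 + 3*w + 1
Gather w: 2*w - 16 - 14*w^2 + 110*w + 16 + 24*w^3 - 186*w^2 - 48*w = 24*w^3 - 200*w^2 + 64*w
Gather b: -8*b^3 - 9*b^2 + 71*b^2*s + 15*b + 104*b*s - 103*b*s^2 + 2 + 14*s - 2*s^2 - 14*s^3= -8*b^3 + b^2*(71*s - 9) + b*(-103*s^2 + 104*s + 15) - 14*s^3 - 2*s^2 + 14*s + 2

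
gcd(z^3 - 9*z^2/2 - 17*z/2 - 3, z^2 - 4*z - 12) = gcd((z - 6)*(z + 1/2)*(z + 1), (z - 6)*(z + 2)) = z - 6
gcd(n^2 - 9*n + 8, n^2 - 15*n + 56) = n - 8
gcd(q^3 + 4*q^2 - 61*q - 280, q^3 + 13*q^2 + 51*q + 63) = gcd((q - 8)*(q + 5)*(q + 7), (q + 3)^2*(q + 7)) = q + 7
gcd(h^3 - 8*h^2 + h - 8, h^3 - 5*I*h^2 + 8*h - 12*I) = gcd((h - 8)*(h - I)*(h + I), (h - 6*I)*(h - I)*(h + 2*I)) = h - I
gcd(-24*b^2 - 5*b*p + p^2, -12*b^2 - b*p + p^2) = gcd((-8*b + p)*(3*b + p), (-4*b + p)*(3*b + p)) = 3*b + p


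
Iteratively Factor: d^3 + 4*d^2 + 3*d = (d + 3)*(d^2 + d) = d*(d + 3)*(d + 1)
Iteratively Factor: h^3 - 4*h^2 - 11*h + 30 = (h + 3)*(h^2 - 7*h + 10) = (h - 2)*(h + 3)*(h - 5)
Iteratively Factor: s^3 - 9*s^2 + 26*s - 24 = (s - 2)*(s^2 - 7*s + 12) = (s - 4)*(s - 2)*(s - 3)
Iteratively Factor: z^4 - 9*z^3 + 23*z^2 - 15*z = (z)*(z^3 - 9*z^2 + 23*z - 15) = z*(z - 3)*(z^2 - 6*z + 5) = z*(z - 5)*(z - 3)*(z - 1)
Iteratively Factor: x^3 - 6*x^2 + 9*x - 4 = (x - 4)*(x^2 - 2*x + 1) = (x - 4)*(x - 1)*(x - 1)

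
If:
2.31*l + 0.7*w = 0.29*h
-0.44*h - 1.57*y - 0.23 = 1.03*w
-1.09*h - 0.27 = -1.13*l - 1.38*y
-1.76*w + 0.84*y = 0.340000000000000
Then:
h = -0.18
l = 0.03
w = -0.18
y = 0.02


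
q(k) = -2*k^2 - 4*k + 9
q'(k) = -4*k - 4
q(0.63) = 5.69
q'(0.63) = -6.52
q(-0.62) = 10.71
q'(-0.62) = -1.52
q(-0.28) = 9.96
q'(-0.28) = -2.88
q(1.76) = -4.24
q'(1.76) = -11.04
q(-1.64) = 10.18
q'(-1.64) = 2.56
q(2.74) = -16.98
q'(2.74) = -14.96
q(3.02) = -21.32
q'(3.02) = -16.08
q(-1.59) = 10.30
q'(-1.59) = 2.36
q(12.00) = -327.00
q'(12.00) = -52.00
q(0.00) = 9.00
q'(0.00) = -4.00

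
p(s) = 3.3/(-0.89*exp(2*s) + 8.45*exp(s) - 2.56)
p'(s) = 3.3*(1.78*exp(2*s) - 8.45*exp(s))/(-0.89*exp(2*s) + 8.45*exp(s) - 2.56)^2 = (5.874*exp(s) - 27.885)*exp(s)/(0.89*exp(2*s) - 8.45*exp(s) + 2.56)^2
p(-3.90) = -1.38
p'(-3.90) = -0.10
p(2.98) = -0.02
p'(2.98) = 0.05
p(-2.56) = -1.73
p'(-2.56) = -0.58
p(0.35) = 0.43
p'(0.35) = -0.48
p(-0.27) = 0.98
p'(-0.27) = -1.57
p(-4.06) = -1.37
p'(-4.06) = -0.08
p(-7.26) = -1.29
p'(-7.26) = -0.00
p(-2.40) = -1.83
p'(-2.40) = -0.77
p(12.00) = 0.00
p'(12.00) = 0.00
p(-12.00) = -1.29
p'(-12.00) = 0.00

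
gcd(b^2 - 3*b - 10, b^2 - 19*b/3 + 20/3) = b - 5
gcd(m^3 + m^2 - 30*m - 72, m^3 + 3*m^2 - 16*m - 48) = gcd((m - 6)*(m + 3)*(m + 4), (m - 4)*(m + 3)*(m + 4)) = m^2 + 7*m + 12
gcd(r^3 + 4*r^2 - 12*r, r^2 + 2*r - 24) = r + 6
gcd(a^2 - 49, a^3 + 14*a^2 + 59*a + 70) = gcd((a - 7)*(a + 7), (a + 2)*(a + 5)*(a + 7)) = a + 7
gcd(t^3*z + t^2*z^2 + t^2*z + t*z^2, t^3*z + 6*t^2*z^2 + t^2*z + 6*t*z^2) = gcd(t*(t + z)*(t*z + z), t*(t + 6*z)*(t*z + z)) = t^2*z + t*z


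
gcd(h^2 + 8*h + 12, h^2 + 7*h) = 1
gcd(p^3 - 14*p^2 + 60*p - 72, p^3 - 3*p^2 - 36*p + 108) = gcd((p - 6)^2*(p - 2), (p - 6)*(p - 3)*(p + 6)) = p - 6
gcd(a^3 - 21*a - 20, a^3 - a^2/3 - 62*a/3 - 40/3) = a^2 - a - 20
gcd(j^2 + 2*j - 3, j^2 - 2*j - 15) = j + 3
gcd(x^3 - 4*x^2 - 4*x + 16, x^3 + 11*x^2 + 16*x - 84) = x - 2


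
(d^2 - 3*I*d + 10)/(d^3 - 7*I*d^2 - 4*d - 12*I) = (-d^2 + 3*I*d - 10)/(-d^3 + 7*I*d^2 + 4*d + 12*I)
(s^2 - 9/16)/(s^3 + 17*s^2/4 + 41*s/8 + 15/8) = (4*s - 3)/(2*(2*s^2 + 7*s + 5))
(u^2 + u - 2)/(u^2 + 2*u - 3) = (u + 2)/(u + 3)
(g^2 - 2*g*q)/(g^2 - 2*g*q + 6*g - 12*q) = g/(g + 6)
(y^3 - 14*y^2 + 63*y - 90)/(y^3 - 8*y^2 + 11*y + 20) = (y^2 - 9*y + 18)/(y^2 - 3*y - 4)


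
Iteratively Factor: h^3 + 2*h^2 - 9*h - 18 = (h + 2)*(h^2 - 9) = (h - 3)*(h + 2)*(h + 3)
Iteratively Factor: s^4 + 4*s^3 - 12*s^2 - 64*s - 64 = (s + 4)*(s^3 - 12*s - 16) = (s + 2)*(s + 4)*(s^2 - 2*s - 8) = (s - 4)*(s + 2)*(s + 4)*(s + 2)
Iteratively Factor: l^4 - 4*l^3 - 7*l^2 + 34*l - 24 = (l - 1)*(l^3 - 3*l^2 - 10*l + 24) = (l - 2)*(l - 1)*(l^2 - l - 12) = (l - 4)*(l - 2)*(l - 1)*(l + 3)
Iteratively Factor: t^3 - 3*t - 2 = (t + 1)*(t^2 - t - 2) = (t + 1)^2*(t - 2)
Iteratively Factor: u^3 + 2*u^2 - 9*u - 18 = (u + 3)*(u^2 - u - 6) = (u - 3)*(u + 3)*(u + 2)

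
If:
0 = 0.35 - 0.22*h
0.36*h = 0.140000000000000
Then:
No Solution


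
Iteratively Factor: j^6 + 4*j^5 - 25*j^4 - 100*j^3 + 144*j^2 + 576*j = (j - 3)*(j^5 + 7*j^4 - 4*j^3 - 112*j^2 - 192*j) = (j - 3)*(j + 3)*(j^4 + 4*j^3 - 16*j^2 - 64*j) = (j - 4)*(j - 3)*(j + 3)*(j^3 + 8*j^2 + 16*j) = (j - 4)*(j - 3)*(j + 3)*(j + 4)*(j^2 + 4*j) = j*(j - 4)*(j - 3)*(j + 3)*(j + 4)*(j + 4)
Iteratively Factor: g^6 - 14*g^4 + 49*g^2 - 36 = (g - 1)*(g^5 + g^4 - 13*g^3 - 13*g^2 + 36*g + 36) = (g - 3)*(g - 1)*(g^4 + 4*g^3 - g^2 - 16*g - 12) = (g - 3)*(g - 2)*(g - 1)*(g^3 + 6*g^2 + 11*g + 6) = (g - 3)*(g - 2)*(g - 1)*(g + 2)*(g^2 + 4*g + 3) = (g - 3)*(g - 2)*(g - 1)*(g + 2)*(g + 3)*(g + 1)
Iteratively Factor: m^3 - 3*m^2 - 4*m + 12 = (m - 2)*(m^2 - m - 6) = (m - 2)*(m + 2)*(m - 3)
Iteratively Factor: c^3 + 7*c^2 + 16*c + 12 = (c + 3)*(c^2 + 4*c + 4) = (c + 2)*(c + 3)*(c + 2)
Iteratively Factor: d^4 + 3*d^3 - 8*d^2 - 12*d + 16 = (d + 4)*(d^3 - d^2 - 4*d + 4) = (d - 2)*(d + 4)*(d^2 + d - 2) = (d - 2)*(d - 1)*(d + 4)*(d + 2)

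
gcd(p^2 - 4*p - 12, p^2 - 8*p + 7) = 1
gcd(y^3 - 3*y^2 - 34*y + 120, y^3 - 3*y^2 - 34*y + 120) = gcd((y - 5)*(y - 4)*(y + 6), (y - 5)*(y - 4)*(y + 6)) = y^3 - 3*y^2 - 34*y + 120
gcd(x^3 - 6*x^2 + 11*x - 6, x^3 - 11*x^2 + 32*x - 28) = x - 2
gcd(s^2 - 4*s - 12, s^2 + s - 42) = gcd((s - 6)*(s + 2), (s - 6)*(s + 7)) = s - 6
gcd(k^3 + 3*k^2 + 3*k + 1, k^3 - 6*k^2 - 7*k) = k + 1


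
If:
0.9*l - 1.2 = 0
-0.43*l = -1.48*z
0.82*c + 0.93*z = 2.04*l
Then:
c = 2.88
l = 1.33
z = 0.39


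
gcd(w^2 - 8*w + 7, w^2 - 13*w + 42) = w - 7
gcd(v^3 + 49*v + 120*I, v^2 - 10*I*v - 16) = v - 8*I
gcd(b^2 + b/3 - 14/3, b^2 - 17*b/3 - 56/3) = b + 7/3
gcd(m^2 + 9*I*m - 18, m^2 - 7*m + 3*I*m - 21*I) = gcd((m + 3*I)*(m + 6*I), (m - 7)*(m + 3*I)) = m + 3*I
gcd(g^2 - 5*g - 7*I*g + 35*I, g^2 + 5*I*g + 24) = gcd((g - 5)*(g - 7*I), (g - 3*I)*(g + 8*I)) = 1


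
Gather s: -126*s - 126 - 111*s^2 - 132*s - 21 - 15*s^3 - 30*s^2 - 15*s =-15*s^3 - 141*s^2 - 273*s - 147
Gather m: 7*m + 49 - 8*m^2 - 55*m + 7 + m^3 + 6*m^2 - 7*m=m^3 - 2*m^2 - 55*m + 56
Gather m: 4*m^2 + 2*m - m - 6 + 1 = 4*m^2 + m - 5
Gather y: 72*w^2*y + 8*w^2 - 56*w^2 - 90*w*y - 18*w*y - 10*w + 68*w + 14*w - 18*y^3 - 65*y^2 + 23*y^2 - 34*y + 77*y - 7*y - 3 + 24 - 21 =-48*w^2 + 72*w - 18*y^3 - 42*y^2 + y*(72*w^2 - 108*w + 36)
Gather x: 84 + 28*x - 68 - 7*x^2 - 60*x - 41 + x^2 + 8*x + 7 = -6*x^2 - 24*x - 18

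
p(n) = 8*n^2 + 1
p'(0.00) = 0.00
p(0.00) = 1.00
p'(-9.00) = -144.00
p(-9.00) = 649.00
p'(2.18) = 34.88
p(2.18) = 39.02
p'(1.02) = 16.32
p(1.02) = 9.32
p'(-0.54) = -8.64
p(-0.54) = 3.33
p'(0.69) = 11.04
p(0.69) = 4.81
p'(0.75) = 12.00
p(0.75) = 5.50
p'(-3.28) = -52.48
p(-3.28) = 87.07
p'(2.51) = 40.16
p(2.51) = 51.40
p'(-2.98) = -47.68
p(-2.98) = 72.04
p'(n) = 16*n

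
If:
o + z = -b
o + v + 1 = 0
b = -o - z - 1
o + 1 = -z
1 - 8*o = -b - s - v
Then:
No Solution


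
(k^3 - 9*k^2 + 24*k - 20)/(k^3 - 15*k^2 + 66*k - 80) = (k - 2)/(k - 8)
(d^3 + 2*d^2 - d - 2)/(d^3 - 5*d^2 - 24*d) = (-d^3 - 2*d^2 + d + 2)/(d*(-d^2 + 5*d + 24))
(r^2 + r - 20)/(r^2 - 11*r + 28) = (r + 5)/(r - 7)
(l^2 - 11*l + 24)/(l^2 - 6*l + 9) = (l - 8)/(l - 3)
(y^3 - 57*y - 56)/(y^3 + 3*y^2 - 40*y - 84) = (y^2 - 7*y - 8)/(y^2 - 4*y - 12)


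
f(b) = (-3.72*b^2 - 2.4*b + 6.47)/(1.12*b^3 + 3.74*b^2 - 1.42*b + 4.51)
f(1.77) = -0.47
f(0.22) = 1.31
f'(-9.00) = 0.10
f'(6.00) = 0.04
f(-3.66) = -7.06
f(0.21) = 1.32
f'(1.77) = -0.25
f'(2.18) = -0.07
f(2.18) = -0.53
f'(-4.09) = 71.68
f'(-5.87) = 0.57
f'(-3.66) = 28.46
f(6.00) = -0.38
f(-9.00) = 0.55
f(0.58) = 0.74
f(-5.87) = 1.27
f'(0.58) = -1.88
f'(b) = (-7.44*b - 2.4)/(1.12*b^3 + 3.74*b^2 - 1.42*b + 4.51) + (-3.72*b^2 - 2.4*b + 6.47)*(-3.36*b^2 - 7.48*b + 1.42)/(1.12*b^3 + 3.74*b^2 - 1.42*b + 4.51)^2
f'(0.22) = -1.04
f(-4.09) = 12.26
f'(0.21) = -0.99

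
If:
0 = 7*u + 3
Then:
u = -3/7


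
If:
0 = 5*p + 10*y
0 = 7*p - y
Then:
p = 0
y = 0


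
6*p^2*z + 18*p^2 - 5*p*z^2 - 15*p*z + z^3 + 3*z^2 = (-3*p + z)*(-2*p + z)*(z + 3)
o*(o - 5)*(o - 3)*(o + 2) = o^4 - 6*o^3 - o^2 + 30*o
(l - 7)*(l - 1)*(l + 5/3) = l^3 - 19*l^2/3 - 19*l/3 + 35/3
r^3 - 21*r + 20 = (r - 4)*(r - 1)*(r + 5)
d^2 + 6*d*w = d*(d + 6*w)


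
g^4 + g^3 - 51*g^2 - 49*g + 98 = (g - 7)*(g - 1)*(g + 2)*(g + 7)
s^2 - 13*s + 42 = (s - 7)*(s - 6)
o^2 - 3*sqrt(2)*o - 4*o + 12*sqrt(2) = (o - 4)*(o - 3*sqrt(2))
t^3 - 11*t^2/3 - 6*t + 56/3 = (t - 4)*(t - 2)*(t + 7/3)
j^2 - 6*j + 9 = (j - 3)^2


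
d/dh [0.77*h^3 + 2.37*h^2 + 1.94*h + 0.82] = 2.31*h^2 + 4.74*h + 1.94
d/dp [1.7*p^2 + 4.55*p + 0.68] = 3.4*p + 4.55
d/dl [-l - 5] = -1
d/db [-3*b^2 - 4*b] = -6*b - 4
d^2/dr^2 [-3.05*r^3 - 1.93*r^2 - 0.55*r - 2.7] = -18.3*r - 3.86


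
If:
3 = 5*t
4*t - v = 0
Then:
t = 3/5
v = 12/5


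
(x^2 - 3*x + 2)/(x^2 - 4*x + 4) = (x - 1)/(x - 2)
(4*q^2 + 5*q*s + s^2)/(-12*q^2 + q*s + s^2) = (-q - s)/(3*q - s)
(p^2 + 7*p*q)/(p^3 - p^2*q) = (p + 7*q)/(p*(p - q))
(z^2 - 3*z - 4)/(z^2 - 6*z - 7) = (z - 4)/(z - 7)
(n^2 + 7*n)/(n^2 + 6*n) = (n + 7)/(n + 6)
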